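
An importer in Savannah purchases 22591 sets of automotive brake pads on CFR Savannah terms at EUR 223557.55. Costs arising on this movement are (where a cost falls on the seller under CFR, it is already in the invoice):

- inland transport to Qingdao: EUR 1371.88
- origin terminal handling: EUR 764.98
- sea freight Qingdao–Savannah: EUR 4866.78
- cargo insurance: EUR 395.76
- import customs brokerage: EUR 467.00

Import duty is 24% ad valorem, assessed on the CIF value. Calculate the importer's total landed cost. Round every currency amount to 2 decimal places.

Total landed cost: EUR 278169.10

CFR: the seller pays costs through ocean freight to the destination port, but not insurance.
Already in the invoice (seller's account under CFR): inland to port, origin terminal, freight — exclude.
CIF value = CFR price + insurance = 223557.55 + 395.76 = 223953.31
Import duty = 223953.31 × 24% = 53748.79
Buyer bears: insurance 395.76 + brokerage 467.00 + duty 53748.79 = 54611.55
Landed cost = invoice 223557.55 + 54611.55 = 278169.10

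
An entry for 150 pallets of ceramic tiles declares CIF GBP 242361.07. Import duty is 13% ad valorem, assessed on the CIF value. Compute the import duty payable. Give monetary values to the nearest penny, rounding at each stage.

Import duty = 242361.07 × 13% = 31506.94

Import duty: GBP 31506.94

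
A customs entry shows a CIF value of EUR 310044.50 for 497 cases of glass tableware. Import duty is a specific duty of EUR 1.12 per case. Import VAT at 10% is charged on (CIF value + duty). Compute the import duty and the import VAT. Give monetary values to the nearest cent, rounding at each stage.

Import duty: EUR 556.64; import VAT: EUR 31060.11

Import duty = 497 × 1.12 = 556.64
VAT base = CIF + duty = 310044.50 + 556.64 = 310601.14
Import VAT = 310601.14 × 10% = 31060.11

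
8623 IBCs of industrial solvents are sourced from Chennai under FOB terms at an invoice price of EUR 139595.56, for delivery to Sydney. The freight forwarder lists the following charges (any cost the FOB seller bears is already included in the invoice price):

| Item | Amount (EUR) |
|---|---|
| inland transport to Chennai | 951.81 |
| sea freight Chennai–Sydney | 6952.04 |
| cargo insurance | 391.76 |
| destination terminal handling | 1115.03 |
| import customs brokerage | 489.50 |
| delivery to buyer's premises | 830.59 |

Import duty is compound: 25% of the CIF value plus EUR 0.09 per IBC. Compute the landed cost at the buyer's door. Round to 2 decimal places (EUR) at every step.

FOB: the seller bears costs until goods are on board at the origin port; the buyer bears freight, insurance and all costs thereafter.
Already in the invoice (seller's account under FOB): inland to port — exclude.
CIF value = FOB price + freight + insurance = 139595.56 + 6952.04 + 391.76 = 146939.36
Ad valorem component: 146939.36 × 25% = 36734.84
Specific component: 8623 × 0.09 = 776.07
Import duty = 36734.84 + 776.07 = 37510.91
Buyer bears: freight 6952.04 + insurance 391.76 + destination terminal 1115.03 + brokerage 489.50 + delivery 830.59 + duty 37510.91 = 47289.83
Landed cost = invoice 139595.56 + 47289.83 = 186885.39

Total landed cost: EUR 186885.39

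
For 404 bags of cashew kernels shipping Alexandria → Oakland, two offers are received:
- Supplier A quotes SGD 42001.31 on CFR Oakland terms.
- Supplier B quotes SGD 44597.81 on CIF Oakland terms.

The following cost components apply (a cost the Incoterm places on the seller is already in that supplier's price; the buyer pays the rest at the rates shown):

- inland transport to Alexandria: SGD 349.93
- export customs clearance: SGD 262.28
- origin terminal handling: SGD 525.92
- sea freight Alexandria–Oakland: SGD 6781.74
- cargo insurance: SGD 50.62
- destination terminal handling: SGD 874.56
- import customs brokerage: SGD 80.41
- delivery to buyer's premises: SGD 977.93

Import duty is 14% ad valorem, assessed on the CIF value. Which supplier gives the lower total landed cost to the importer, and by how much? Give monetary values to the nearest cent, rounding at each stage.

Supplier A (CFR):
CIF value = CFR price + insurance = 42001.31 + 50.62 = 42051.93
Import duty = 42051.93 × 14% = 5887.27
Buyer bears (A): 50.62 + 874.56 + 80.41 + 977.93 = 1983.52
Landed cost (A) = invoice 42001.31 + 1983.52 + duty 5887.27 = 49872.10
Supplier B (CIF):
The CIF price already equals the CIF value: 44597.81
Import duty = 44597.81 × 14% = 6243.69
Buyer bears (B): 874.56 + 80.41 + 977.93 = 1932.90
Landed cost (B) = invoice 44597.81 + 1932.90 + duty 6243.69 = 52774.40
Difference = |49872.10 − 52774.40| = 2902.30

Supplier A is cheaper by SGD 2902.30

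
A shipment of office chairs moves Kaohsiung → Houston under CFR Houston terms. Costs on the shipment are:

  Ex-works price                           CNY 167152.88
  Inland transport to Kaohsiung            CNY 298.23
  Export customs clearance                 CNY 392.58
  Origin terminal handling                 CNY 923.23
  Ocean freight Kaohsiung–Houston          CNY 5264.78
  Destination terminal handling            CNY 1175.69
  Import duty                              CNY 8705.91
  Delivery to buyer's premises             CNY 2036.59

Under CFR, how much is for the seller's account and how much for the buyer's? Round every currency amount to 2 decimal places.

Seller: CNY 174031.70; buyer: CNY 11918.19

CFR: the seller pays costs through ocean freight to the destination port, but not insurance.
Seller's account: goods 167152.88 + inland to port 298.23 + export clearance 392.58 + origin terminal 923.23 + freight 5264.78 = 174031.70
Buyer's account: destination terminal 1175.69 + duty 8705.91 + delivery 2036.59 = 11918.19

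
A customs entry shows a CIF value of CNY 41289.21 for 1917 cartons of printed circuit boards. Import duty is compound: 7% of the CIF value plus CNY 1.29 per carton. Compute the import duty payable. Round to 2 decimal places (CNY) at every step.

Import duty: CNY 5363.17

Ad valorem component: 41289.21 × 7% = 2890.24
Specific component: 1917 × 1.29 = 2472.93
Import duty = 2890.24 + 2472.93 = 5363.17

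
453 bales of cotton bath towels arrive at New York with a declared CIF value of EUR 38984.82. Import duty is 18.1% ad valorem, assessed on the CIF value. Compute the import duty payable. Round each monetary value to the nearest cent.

Import duty: EUR 7056.25

Import duty = 38984.82 × 18.1% = 7056.25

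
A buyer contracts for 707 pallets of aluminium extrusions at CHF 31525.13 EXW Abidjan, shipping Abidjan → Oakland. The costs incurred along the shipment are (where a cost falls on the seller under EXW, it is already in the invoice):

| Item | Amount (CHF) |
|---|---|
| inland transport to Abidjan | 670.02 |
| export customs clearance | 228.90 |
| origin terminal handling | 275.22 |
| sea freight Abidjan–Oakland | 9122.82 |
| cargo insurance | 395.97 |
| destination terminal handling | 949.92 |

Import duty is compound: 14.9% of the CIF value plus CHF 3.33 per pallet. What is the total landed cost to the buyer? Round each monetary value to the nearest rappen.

EXW: the seller makes goods available at their premises; the buyer bears all onward costs.
CIF value = EXW price + inland to port + export clearance + origin terminal + freight + insurance = 31525.13 + 670.02 + 228.90 + 275.22 + 9122.82 + 395.97 = 42218.06
Ad valorem component: 42218.06 × 14.9% = 6290.49
Specific component: 707 × 3.33 = 2354.31
Import duty = 6290.49 + 2354.31 = 8644.80
Buyer bears: inland to port 670.02 + export clearance 228.90 + origin terminal 275.22 + freight 9122.82 + insurance 395.97 + destination terminal 949.92 + duty 8644.80 = 20287.65
Landed cost = invoice 31525.13 + 20287.65 = 51812.78

Total landed cost: CHF 51812.78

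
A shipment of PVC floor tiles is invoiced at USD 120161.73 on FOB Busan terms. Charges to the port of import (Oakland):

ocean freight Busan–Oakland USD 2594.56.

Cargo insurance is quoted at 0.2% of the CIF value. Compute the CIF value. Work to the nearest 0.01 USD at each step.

Let C be the CIF value. C = FOB price + freight + 0.2% × C
C − 0.2% × C = 120161.73 + 2594.56
0.998 × C = 122756.29
C = 122756.29 / 0.998 = 123002.29
Insurance premium = 0.2% × 123002.29 = 246.00

CIF value: USD 123002.29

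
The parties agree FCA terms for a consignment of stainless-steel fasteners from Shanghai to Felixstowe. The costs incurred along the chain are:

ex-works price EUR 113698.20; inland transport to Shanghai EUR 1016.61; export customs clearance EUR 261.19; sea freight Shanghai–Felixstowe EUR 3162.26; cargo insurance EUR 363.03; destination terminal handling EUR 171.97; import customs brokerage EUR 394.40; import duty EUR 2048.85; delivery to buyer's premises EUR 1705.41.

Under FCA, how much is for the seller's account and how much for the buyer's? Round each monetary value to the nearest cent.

FCA: the seller delivers export-cleared goods to the carrier; the buyer bears costs from that point.
Seller's account: goods 113698.20 + inland to port 1016.61 + export clearance 261.19 = 114976.00
Buyer's account: freight 3162.26 + insurance 363.03 + destination terminal 171.97 + brokerage 394.40 + duty 2048.85 + delivery 1705.41 = 7845.92

Seller: EUR 114976.00; buyer: EUR 7845.92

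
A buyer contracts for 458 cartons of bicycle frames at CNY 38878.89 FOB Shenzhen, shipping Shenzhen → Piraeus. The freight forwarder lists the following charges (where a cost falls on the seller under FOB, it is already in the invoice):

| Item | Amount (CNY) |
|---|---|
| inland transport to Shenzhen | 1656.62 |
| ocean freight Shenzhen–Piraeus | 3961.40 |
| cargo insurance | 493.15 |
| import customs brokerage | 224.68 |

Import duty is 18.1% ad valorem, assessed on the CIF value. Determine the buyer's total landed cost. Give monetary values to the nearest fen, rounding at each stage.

FOB: the seller bears costs until goods are on board at the origin port; the buyer bears freight, insurance and all costs thereafter.
Already in the invoice (seller's account under FOB): inland to port — exclude.
CIF value = FOB price + freight + insurance = 38878.89 + 3961.40 + 493.15 = 43333.44
Import duty = 43333.44 × 18.1% = 7843.35
Buyer bears: freight 3961.40 + insurance 493.15 + brokerage 224.68 + duty 7843.35 = 12522.58
Landed cost = invoice 38878.89 + 12522.58 = 51401.47

Total landed cost: CNY 51401.47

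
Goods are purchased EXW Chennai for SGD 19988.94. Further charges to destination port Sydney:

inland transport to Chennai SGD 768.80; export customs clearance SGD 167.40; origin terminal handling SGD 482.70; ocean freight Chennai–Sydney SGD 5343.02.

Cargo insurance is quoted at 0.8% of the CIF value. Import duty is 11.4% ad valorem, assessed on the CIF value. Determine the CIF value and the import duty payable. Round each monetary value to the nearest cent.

Let C be the CIF value. C = EXW price + pre-shipment costs + freight + 0.8% × C
C − 0.8% × C = 19988.94 + 768.80 + 167.40 + 482.70 + 5343.02
0.992 × C = 26750.86
C = 26750.86 / 0.992 = 26966.59
Insurance premium = 0.8% × 26966.59 = 215.73
Import duty = 26966.59 × 11.4% = 3074.19

CIF value: SGD 26966.59; import duty: SGD 3074.19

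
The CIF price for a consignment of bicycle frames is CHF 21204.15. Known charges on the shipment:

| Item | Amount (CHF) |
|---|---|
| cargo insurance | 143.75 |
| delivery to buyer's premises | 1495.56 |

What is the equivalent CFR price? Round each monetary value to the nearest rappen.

CFR price: CHF 21060.40

Not relevant to the conversion: delivery — on the buyer under both terms; not part of either seller's price.
From CIF to CFR, the seller no longer bears: insurance.
CFR price = 21204.15 − 143.75 = 21060.40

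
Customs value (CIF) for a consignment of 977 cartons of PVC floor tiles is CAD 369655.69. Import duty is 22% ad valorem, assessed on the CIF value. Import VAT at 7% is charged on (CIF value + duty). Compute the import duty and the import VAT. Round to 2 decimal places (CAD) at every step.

Import duty: CAD 81324.25; import VAT: CAD 31568.60

Import duty = 369655.69 × 22% = 81324.25
VAT base = CIF + duty = 369655.69 + 81324.25 = 450979.94
Import VAT = 450979.94 × 7% = 31568.60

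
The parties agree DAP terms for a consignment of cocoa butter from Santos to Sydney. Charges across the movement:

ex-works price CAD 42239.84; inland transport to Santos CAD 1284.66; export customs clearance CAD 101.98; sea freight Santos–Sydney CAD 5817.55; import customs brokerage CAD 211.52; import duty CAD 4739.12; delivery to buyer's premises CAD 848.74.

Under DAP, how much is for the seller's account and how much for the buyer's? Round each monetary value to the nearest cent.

Seller: CAD 50292.77; buyer: CAD 4950.64

DAP: the seller bears all costs to the named destination except import duty and clearance.
Seller's account: goods 42239.84 + inland to port 1284.66 + export clearance 101.98 + freight 5817.55 + delivery 848.74 = 50292.77
Buyer's account: brokerage 211.52 + duty 4739.12 = 4950.64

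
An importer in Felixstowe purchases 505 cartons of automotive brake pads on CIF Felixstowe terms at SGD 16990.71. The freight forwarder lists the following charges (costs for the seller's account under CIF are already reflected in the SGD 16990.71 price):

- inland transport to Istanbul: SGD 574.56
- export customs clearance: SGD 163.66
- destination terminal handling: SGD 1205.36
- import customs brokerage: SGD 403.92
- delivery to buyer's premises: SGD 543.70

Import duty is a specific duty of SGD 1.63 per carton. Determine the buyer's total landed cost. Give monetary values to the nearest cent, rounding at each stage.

Total landed cost: SGD 19966.84

CIF: the seller pays costs through ocean freight and marine insurance to the destination port.
Already in the invoice (seller's account under CIF): inland to port, export clearance — exclude.
The CIF price already equals the CIF value: 16990.71
Import duty = 505 × 1.63 = 823.15
Buyer bears: destination terminal 1205.36 + brokerage 403.92 + delivery 543.70 + duty 823.15 = 2976.13
Landed cost = invoice 16990.71 + 2976.13 = 19966.84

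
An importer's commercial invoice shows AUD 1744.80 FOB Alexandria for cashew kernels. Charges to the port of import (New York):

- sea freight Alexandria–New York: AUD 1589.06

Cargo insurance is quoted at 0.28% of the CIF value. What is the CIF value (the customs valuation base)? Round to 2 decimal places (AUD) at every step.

CIF value: AUD 3343.22

Let C be the CIF value. C = FOB price + freight + 0.28% × C
C − 0.28% × C = 1744.80 + 1589.06
0.9972 × C = 3333.86
C = 3333.86 / 0.9972 = 3343.22
Insurance premium = 0.28% × 3343.22 = 9.36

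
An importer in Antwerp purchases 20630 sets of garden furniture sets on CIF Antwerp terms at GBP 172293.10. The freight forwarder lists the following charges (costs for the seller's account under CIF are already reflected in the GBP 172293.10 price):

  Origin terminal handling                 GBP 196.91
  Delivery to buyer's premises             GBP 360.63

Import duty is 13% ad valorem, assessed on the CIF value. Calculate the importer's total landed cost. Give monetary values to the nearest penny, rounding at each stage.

Total landed cost: GBP 195051.83

CIF: the seller pays costs through ocean freight and marine insurance to the destination port.
Already in the invoice (seller's account under CIF): origin terminal — exclude.
The CIF price already equals the CIF value: 172293.10
Import duty = 172293.10 × 13% = 22398.10
Buyer bears: delivery 360.63 + duty 22398.10 = 22758.73
Landed cost = invoice 172293.10 + 22758.73 = 195051.83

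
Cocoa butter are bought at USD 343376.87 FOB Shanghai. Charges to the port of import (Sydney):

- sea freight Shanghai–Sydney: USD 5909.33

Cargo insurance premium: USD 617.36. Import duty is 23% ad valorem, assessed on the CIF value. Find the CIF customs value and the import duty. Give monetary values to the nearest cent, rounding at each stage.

CIF value: USD 349903.56; import duty: USD 80477.82

CIF = FOB price + freight + insurance
CIF = 343376.87 + 5909.33 + 617.36 = 349903.56
Import duty = 349903.56 × 23% = 80477.82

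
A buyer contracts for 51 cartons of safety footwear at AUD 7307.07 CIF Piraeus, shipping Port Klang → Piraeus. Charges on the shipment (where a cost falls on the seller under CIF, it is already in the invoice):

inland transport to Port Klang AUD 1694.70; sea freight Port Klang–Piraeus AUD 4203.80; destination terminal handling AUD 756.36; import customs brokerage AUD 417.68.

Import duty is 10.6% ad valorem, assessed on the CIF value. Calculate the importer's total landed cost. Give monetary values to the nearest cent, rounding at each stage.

CIF: the seller pays costs through ocean freight and marine insurance to the destination port.
Already in the invoice (seller's account under CIF): inland to port, freight — exclude.
The CIF price already equals the CIF value: 7307.07
Import duty = 7307.07 × 10.6% = 774.55
Buyer bears: destination terminal 756.36 + brokerage 417.68 + duty 774.55 = 1948.59
Landed cost = invoice 7307.07 + 1948.59 = 9255.66

Total landed cost: AUD 9255.66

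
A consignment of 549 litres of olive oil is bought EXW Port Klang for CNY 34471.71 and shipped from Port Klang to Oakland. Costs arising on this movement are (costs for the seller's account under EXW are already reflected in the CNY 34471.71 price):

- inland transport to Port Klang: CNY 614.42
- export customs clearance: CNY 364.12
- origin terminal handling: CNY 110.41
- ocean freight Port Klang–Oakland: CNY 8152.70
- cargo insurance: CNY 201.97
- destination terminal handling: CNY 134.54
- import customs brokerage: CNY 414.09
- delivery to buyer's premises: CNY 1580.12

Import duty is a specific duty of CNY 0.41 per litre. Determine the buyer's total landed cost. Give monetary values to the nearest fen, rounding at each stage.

EXW: the seller makes goods available at their premises; the buyer bears all onward costs.
CIF value = EXW price + inland to port + export clearance + origin terminal + freight + insurance = 34471.71 + 614.42 + 364.12 + 110.41 + 8152.70 + 201.97 = 43915.33
Import duty = 549 × 0.41 = 225.09
Buyer bears: inland to port 614.42 + export clearance 364.12 + origin terminal 110.41 + freight 8152.70 + insurance 201.97 + destination terminal 134.54 + brokerage 414.09 + delivery 1580.12 + duty 225.09 = 11797.46
Landed cost = invoice 34471.71 + 11797.46 = 46269.17

Total landed cost: CNY 46269.17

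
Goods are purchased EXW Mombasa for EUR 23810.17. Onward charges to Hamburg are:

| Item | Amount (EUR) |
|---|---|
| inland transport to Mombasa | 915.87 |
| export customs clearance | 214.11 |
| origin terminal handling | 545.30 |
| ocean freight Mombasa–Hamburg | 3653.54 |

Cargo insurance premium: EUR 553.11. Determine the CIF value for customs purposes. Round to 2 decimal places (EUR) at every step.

CIF value: EUR 29692.10

CIF = EXW price + pre-shipment costs + freight + insurance
CIF = 23810.17 + 915.87 + 214.11 + 545.30 + 3653.54 + 553.11 = 29692.10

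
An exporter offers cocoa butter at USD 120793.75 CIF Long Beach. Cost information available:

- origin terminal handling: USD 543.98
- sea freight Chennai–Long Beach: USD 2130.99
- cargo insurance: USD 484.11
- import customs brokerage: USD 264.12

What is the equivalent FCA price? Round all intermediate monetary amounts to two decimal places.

FCA price: USD 117634.67

Not relevant to the conversion: brokerage — on the buyer under both terms; not part of either seller's price.
From CIF to FCA, the seller no longer bears: origin terminal, freight, insurance.
FCA price = 120793.75 − 543.98 − 2130.99 − 484.11 = 117634.67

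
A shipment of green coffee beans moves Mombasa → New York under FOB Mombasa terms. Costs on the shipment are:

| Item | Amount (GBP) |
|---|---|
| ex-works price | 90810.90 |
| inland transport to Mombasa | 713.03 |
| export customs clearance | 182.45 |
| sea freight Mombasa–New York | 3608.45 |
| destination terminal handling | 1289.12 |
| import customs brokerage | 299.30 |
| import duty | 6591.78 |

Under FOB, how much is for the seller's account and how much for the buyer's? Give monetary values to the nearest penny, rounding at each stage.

FOB: the seller bears costs until goods are on board at the origin port; the buyer bears freight, insurance and all costs thereafter.
Seller's account: goods 90810.90 + inland to port 713.03 + export clearance 182.45 = 91706.38
Buyer's account: freight 3608.45 + destination terminal 1289.12 + brokerage 299.30 + duty 6591.78 = 11788.65

Seller: GBP 91706.38; buyer: GBP 11788.65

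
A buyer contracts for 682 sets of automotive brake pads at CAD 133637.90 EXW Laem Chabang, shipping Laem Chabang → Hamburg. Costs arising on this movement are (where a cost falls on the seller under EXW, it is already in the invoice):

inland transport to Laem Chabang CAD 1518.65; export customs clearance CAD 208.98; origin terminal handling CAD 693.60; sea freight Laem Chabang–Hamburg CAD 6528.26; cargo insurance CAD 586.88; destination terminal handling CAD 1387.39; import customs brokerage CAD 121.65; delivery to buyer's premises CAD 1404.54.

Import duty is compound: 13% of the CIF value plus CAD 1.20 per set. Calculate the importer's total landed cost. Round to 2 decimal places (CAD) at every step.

Total landed cost: CAD 165518.91

EXW: the seller makes goods available at their premises; the buyer bears all onward costs.
CIF value = EXW price + inland to port + export clearance + origin terminal + freight + insurance = 133637.90 + 1518.65 + 208.98 + 693.60 + 6528.26 + 586.88 = 143174.27
Ad valorem component: 143174.27 × 13% = 18612.66
Specific component: 682 × 1.20 = 818.40
Import duty = 18612.66 + 818.40 = 19431.06
Buyer bears: inland to port 1518.65 + export clearance 208.98 + origin terminal 693.60 + freight 6528.26 + insurance 586.88 + destination terminal 1387.39 + brokerage 121.65 + delivery 1404.54 + duty 19431.06 = 31881.01
Landed cost = invoice 133637.90 + 31881.01 = 165518.91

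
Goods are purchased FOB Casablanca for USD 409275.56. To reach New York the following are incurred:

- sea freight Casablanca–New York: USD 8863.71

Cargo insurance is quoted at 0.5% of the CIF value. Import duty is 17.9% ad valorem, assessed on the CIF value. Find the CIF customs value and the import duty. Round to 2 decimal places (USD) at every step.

Let C be the CIF value. C = FOB price + freight + 0.5% × C
C − 0.5% × C = 409275.56 + 8863.71
0.995 × C = 418139.27
C = 418139.27 / 0.995 = 420240.47
Insurance premium = 0.5% × 420240.47 = 2101.20
Import duty = 420240.47 × 17.9% = 75223.04

CIF value: USD 420240.47; import duty: USD 75223.04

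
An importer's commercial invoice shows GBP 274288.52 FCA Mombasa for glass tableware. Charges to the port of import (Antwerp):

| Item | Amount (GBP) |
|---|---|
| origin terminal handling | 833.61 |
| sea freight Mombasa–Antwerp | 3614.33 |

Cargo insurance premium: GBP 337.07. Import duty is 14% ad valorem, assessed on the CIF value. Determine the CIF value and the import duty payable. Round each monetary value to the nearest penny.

CIF value: GBP 279073.53; import duty: GBP 39070.29

CIF = FCA price + pre-shipment costs + freight + insurance
CIF = 274288.52 + 833.61 + 3614.33 + 337.07 = 279073.53
Import duty = 279073.53 × 14% = 39070.29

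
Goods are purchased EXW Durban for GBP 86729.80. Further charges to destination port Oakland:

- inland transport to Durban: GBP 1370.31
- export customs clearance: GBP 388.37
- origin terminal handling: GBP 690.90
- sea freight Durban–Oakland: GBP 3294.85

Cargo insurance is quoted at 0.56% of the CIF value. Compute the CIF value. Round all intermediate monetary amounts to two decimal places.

Let C be the CIF value. C = EXW price + pre-shipment costs + freight + 0.56% × C
C − 0.56% × C = 86729.80 + 1370.31 + 388.37 + 690.90 + 3294.85
0.9944 × C = 92474.23
C = 92474.23 / 0.9944 = 92995.00
Insurance premium = 0.56% × 92995.00 = 520.77

CIF value: GBP 92995.00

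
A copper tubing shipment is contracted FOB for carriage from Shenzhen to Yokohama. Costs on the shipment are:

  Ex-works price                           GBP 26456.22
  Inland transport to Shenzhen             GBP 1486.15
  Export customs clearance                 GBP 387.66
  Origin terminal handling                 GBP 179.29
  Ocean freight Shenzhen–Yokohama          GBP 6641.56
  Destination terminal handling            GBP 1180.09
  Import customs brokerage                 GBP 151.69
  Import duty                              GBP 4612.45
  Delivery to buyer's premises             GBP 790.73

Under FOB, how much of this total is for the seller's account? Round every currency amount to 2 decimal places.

FOB: the seller bears costs until goods are on board at the origin port; the buyer bears freight, insurance and all costs thereafter.
Seller's account: goods 26456.22 + inland to port 1486.15 + export clearance 387.66 + origin terminal 179.29 = 28509.32
Buyer's account: freight 6641.56 + destination terminal 1180.09 + brokerage 151.69 + duty 4612.45 + delivery 790.73 = 13376.52

Seller's account: GBP 28509.32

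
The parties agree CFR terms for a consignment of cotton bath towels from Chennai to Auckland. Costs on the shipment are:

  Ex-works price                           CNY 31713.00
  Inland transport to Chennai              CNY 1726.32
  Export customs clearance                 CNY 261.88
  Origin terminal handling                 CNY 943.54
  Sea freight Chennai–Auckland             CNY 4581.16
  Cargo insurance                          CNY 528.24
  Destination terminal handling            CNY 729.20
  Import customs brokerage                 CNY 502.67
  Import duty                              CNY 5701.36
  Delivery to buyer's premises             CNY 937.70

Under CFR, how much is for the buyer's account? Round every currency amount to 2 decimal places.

Buyer's account: CNY 8399.17

CFR: the seller pays costs through ocean freight to the destination port, but not insurance.
Seller's account: goods 31713.00 + inland to port 1726.32 + export clearance 261.88 + origin terminal 943.54 + freight 4581.16 = 39225.90
Buyer's account: insurance 528.24 + destination terminal 729.20 + brokerage 502.67 + duty 5701.36 + delivery 937.70 = 8399.17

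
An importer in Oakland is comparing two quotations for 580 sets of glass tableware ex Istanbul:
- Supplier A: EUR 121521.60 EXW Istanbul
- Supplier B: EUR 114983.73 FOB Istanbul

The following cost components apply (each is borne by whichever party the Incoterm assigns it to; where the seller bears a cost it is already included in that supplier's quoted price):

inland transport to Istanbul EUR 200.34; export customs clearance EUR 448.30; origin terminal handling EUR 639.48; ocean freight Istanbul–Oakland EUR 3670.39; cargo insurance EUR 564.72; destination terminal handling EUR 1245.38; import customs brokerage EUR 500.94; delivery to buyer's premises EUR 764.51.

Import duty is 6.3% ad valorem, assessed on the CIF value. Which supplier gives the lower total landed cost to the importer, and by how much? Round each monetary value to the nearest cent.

Supplier B is cheaper by EUR 8319.02

Supplier A (EXW):
CIF value = EXW price + inland to port + export clearance + origin terminal + freight + insurance = 121521.60 + 200.34 + 448.30 + 639.48 + 3670.39 + 564.72 = 127044.83
Import duty = 127044.83 × 6.3% = 8003.82
Buyer bears (A): 200.34 + 448.30 + 639.48 + 3670.39 + 564.72 + 1245.38 + 500.94 + 764.51 = 8034.06
Landed cost (A) = invoice 121521.60 + 8034.06 + duty 8003.82 = 137559.48
Supplier B (FOB):
CIF value = FOB price + freight + insurance = 114983.73 + 3670.39 + 564.72 = 119218.84
Import duty = 119218.84 × 6.3% = 7510.79
Buyer bears (B): 3670.39 + 564.72 + 1245.38 + 500.94 + 764.51 = 6745.94
Landed cost (B) = invoice 114983.73 + 6745.94 + duty 7510.79 = 129240.46
Difference = |137559.48 − 129240.46| = 8319.02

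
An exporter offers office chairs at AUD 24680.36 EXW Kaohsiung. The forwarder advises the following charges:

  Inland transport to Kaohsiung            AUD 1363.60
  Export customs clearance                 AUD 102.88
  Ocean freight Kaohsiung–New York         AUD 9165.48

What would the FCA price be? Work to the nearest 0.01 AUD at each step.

Not relevant to the conversion: freight — on the buyer under both terms; not part of either seller's price.
From EXW to FCA, the seller additionally bears: inland to port, export clearance.
FCA price = 24680.36 + 1363.60 + 102.88 = 26146.84

FCA price: AUD 26146.84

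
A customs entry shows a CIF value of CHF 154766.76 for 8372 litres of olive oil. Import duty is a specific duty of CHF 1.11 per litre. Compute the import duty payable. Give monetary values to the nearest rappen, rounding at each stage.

Import duty: CHF 9292.92

Import duty = 8372 × 1.11 = 9292.92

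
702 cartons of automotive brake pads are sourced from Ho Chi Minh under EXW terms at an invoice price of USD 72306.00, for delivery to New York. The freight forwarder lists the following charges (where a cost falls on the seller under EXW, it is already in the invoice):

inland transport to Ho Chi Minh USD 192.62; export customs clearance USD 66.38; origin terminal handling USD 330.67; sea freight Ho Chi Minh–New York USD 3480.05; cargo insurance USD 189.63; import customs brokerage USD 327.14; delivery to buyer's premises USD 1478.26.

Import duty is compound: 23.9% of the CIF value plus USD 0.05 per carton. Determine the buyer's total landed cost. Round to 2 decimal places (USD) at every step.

EXW: the seller makes goods available at their premises; the buyer bears all onward costs.
CIF value = EXW price + inland to port + export clearance + origin terminal + freight + insurance = 72306.00 + 192.62 + 66.38 + 330.67 + 3480.05 + 189.63 = 76565.35
Ad valorem component: 76565.35 × 23.9% = 18299.12
Specific component: 702 × 0.05 = 35.10
Import duty = 18299.12 + 35.10 = 18334.22
Buyer bears: inland to port 192.62 + export clearance 66.38 + origin terminal 330.67 + freight 3480.05 + insurance 189.63 + brokerage 327.14 + delivery 1478.26 + duty 18334.22 = 24398.97
Landed cost = invoice 72306.00 + 24398.97 = 96704.97

Total landed cost: USD 96704.97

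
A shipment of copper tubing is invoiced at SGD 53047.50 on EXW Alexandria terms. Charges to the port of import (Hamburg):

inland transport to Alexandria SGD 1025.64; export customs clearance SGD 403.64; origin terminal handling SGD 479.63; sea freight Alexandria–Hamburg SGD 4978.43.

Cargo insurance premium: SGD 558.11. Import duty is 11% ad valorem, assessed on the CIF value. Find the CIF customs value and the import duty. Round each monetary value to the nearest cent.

CIF = EXW price + pre-shipment costs + freight + insurance
CIF = 53047.50 + 1025.64 + 403.64 + 479.63 + 4978.43 + 558.11 = 60492.95
Import duty = 60492.95 × 11% = 6654.22

CIF value: SGD 60492.95; import duty: SGD 6654.22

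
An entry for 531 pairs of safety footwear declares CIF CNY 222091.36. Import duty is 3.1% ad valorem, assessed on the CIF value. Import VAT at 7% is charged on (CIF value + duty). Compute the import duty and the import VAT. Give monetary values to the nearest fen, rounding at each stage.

Import duty: CNY 6884.83; import VAT: CNY 16028.33

Import duty = 222091.36 × 3.1% = 6884.83
VAT base = CIF + duty = 222091.36 + 6884.83 = 228976.19
Import VAT = 228976.19 × 7% = 16028.33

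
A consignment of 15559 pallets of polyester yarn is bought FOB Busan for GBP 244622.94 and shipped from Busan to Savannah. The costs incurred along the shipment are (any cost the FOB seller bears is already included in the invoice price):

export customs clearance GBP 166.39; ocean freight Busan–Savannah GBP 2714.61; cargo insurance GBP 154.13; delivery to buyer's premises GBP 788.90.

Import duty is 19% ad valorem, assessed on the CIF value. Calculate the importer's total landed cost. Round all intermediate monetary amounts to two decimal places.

FOB: the seller bears costs until goods are on board at the origin port; the buyer bears freight, insurance and all costs thereafter.
Already in the invoice (seller's account under FOB): export clearance — exclude.
CIF value = FOB price + freight + insurance = 244622.94 + 2714.61 + 154.13 = 247491.68
Import duty = 247491.68 × 19% = 47023.42
Buyer bears: freight 2714.61 + insurance 154.13 + delivery 788.90 + duty 47023.42 = 50681.06
Landed cost = invoice 244622.94 + 50681.06 = 295304.00

Total landed cost: GBP 295304.00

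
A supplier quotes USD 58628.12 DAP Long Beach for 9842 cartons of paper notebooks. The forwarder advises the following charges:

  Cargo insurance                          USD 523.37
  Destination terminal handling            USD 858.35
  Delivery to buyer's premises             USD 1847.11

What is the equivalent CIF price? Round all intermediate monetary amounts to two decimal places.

CIF price: USD 55922.66

Not relevant to the conversion: insurance — on the seller under both DAP and CIF; already in the DAP price and stays in the CIF price.
From DAP to CIF, the seller no longer bears: destination terminal, delivery.
CIF price = 58628.12 − 858.35 − 1847.11 = 55922.66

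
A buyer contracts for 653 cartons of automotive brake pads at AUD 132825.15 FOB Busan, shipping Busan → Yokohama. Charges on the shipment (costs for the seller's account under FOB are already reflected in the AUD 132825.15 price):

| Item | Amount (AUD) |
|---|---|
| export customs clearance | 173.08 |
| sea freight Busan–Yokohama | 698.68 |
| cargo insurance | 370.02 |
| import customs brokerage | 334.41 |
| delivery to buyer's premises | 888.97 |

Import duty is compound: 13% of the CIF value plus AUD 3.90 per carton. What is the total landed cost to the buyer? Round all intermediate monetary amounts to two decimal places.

Total landed cost: AUD 155070.13

FOB: the seller bears costs until goods are on board at the origin port; the buyer bears freight, insurance and all costs thereafter.
Already in the invoice (seller's account under FOB): export clearance — exclude.
CIF value = FOB price + freight + insurance = 132825.15 + 698.68 + 370.02 = 133893.85
Ad valorem component: 133893.85 × 13% = 17406.20
Specific component: 653 × 3.90 = 2546.70
Import duty = 17406.20 + 2546.70 = 19952.90
Buyer bears: freight 698.68 + insurance 370.02 + brokerage 334.41 + delivery 888.97 + duty 19952.90 = 22244.98
Landed cost = invoice 132825.15 + 22244.98 = 155070.13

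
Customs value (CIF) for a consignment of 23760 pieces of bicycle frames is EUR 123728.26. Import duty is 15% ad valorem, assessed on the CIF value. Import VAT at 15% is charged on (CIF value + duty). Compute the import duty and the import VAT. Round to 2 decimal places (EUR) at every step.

Import duty: EUR 18559.24; import VAT: EUR 21343.13

Import duty = 123728.26 × 15% = 18559.24
VAT base = CIF + duty = 123728.26 + 18559.24 = 142287.50
Import VAT = 142287.50 × 15% = 21343.13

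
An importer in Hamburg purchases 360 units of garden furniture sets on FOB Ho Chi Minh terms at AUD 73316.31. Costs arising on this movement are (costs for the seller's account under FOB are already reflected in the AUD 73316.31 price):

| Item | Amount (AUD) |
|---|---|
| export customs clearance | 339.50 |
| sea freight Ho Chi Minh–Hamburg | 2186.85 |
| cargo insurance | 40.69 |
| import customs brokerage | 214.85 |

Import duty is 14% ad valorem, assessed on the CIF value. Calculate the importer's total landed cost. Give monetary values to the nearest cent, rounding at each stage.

FOB: the seller bears costs until goods are on board at the origin port; the buyer bears freight, insurance and all costs thereafter.
Already in the invoice (seller's account under FOB): export clearance — exclude.
CIF value = FOB price + freight + insurance = 73316.31 + 2186.85 + 40.69 = 75543.85
Import duty = 75543.85 × 14% = 10576.14
Buyer bears: freight 2186.85 + insurance 40.69 + brokerage 214.85 + duty 10576.14 = 13018.53
Landed cost = invoice 73316.31 + 13018.53 = 86334.84

Total landed cost: AUD 86334.84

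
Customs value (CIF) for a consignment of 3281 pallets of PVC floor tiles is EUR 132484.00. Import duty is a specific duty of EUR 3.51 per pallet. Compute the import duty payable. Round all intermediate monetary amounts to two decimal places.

Import duty = 3281 × 3.51 = 11516.31

Import duty: EUR 11516.31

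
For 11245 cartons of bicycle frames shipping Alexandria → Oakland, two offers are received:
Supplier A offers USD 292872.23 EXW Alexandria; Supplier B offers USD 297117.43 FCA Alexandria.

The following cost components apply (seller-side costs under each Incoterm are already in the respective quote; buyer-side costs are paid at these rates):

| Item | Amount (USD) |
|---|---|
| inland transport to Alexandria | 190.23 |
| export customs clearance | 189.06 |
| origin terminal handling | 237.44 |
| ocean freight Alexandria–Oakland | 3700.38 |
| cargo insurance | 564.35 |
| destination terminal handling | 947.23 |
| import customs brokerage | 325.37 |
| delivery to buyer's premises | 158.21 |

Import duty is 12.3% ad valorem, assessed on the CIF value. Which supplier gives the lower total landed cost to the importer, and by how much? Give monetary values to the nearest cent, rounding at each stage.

Supplier A (EXW):
CIF value = EXW price + inland to port + export clearance + origin terminal + freight + insurance = 292872.23 + 190.23 + 189.06 + 237.44 + 3700.38 + 564.35 = 297753.69
Import duty = 297753.69 × 12.3% = 36623.70
Buyer bears (A): 190.23 + 189.06 + 237.44 + 3700.38 + 564.35 + 947.23 + 325.37 + 158.21 = 6312.27
Landed cost (A) = invoice 292872.23 + 6312.27 + duty 36623.70 = 335808.20
Supplier B (FCA):
CIF value = FCA price + origin terminal + freight + insurance = 297117.43 + 237.44 + 3700.38 + 564.35 = 301619.60
Import duty = 301619.60 × 12.3% = 37099.21
Buyer bears (B): 237.44 + 3700.38 + 564.35 + 947.23 + 325.37 + 158.21 = 5932.98
Landed cost (B) = invoice 297117.43 + 5932.98 + duty 37099.21 = 340149.62
Difference = |335808.20 − 340149.62| = 4341.42

Supplier A is cheaper by USD 4341.42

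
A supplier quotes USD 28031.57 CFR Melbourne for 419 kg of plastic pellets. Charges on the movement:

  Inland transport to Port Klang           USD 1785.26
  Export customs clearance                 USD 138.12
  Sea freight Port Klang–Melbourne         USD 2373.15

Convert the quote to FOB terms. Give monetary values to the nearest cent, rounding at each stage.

Not relevant to the conversion: inland to port, export clearance — on the seller under both CFR and FOB; already in the CFR price and stays in the FOB price.
From CFR to FOB, the seller no longer bears: freight.
FOB price = 28031.57 − 2373.15 = 25658.42

FOB price: USD 25658.42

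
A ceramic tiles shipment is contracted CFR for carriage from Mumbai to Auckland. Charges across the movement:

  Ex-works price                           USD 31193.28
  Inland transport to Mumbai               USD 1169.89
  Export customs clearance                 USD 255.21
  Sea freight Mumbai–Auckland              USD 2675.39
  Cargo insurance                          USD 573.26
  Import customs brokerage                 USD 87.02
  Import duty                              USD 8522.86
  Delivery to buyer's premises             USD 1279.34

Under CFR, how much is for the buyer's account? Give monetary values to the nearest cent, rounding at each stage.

CFR: the seller pays costs through ocean freight to the destination port, but not insurance.
Seller's account: goods 31193.28 + inland to port 1169.89 + export clearance 255.21 + freight 2675.39 = 35293.77
Buyer's account: insurance 573.26 + brokerage 87.02 + duty 8522.86 + delivery 1279.34 = 10462.48

Buyer's account: USD 10462.48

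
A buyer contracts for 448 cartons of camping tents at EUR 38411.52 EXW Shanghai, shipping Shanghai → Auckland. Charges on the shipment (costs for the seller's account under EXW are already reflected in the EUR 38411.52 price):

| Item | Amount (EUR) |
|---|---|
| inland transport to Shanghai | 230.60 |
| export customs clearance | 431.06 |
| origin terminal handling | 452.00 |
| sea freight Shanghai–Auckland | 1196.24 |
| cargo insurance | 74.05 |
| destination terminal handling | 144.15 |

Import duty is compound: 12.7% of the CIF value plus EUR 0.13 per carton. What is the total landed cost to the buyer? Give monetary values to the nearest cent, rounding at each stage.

Total landed cost: EUR 46178.88

EXW: the seller makes goods available at their premises; the buyer bears all onward costs.
CIF value = EXW price + inland to port + export clearance + origin terminal + freight + insurance = 38411.52 + 230.60 + 431.06 + 452.00 + 1196.24 + 74.05 = 40795.47
Ad valorem component: 40795.47 × 12.7% = 5181.02
Specific component: 448 × 0.13 = 58.24
Import duty = 5181.02 + 58.24 = 5239.26
Buyer bears: inland to port 230.60 + export clearance 431.06 + origin terminal 452.00 + freight 1196.24 + insurance 74.05 + destination terminal 144.15 + duty 5239.26 = 7767.36
Landed cost = invoice 38411.52 + 7767.36 = 46178.88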